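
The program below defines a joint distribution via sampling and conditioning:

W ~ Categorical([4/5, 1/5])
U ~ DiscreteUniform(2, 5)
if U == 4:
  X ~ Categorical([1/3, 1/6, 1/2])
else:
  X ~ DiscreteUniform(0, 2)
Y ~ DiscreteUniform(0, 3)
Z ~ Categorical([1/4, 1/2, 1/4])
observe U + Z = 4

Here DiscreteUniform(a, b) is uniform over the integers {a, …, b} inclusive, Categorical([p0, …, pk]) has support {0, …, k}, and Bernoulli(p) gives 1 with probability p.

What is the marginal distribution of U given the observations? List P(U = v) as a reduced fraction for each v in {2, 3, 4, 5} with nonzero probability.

Enumerate traces; 72 have nonzero weight after conditioning:
  (W=0, U=2, X=0, Y=0, Z=2) weight 1/240
  (W=0, U=2, X=0, Y=1, Z=2) weight 1/240
  (W=0, U=2, X=0, Y=2, Z=2) weight 1/240
  (W=0, U=2, X=0, Y=3, Z=2) weight 1/240
  (W=0, U=2, X=1, Y=0, Z=2) weight 1/240
  (W=0, U=2, X=1, Y=1, Z=2) weight 1/240
  (W=0, U=2, X=1, Y=2, Z=2) weight 1/240
  (W=0, U=2, X=1, Y=3, Z=2) weight 1/240
  (W=0, U=3, X=0, Y=0, Z=1) weight 1/120
  (W=0, U=4, X=0, Y=0, Z=0) weight 1/240
  … 62 more
Group by U:
  weight(U=2) = 1/16
  weight(U=3) = 1/8
  weight(U=4) = 1/16
Total weight = 1/16 + 1/8 + 1/16 = 1/4
P(U=2 | obs) = 1/16 / 1/4 = 1/4
P(U=3 | obs) = 1/8 / 1/4 = 1/2
P(U=4 | obs) = 1/16 / 1/4 = 1/4

P(U=2) = 1/4, P(U=3) = 1/2, P(U=4) = 1/4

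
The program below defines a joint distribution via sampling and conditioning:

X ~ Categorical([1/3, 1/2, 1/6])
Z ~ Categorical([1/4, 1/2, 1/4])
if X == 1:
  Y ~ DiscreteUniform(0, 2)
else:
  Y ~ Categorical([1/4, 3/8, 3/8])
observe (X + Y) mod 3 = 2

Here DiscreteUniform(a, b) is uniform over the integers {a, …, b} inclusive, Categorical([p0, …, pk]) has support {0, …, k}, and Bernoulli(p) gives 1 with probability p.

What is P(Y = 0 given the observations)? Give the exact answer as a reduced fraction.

Enumerate traces; 9 have nonzero weight after conditioning:
  (X=0, Z=0, Y=2) weight 1/32
  (X=0, Z=1, Y=2) weight 1/16
  (X=0, Z=2, Y=2) weight 1/32
  (X=1, Z=0, Y=1) weight 1/24
  (X=1, Z=1, Y=1) weight 1/12
  (X=1, Z=2, Y=1) weight 1/24
  (X=2, Z=0, Y=0) weight 1/96
  (X=2, Z=1, Y=0) weight 1/48
  … 1 more
Group by Y:
  weight(Y=0) = 1/24
  weight(Y=1) = 1/6
  weight(Y=2) = 1/8
Total weight = 1/24 + 1/6 + 1/8 = 1/3
P(Y=0 | obs) = 1/24 / 1/3 = 1/8
P(Y=1 | obs) = 1/6 / 1/3 = 1/2
P(Y=2 | obs) = 1/8 / 1/3 = 3/8

P(Y = 0 | obs) = 1/8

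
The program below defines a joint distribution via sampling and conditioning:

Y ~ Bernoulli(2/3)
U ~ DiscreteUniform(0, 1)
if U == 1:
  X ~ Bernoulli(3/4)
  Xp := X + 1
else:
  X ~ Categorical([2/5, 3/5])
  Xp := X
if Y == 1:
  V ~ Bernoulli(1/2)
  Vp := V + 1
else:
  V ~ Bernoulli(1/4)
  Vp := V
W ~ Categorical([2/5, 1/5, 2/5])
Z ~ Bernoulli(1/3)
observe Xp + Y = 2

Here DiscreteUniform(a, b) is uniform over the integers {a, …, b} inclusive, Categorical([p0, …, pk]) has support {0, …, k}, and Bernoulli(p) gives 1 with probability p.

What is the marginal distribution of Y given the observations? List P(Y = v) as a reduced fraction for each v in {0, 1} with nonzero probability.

Enumerate traces; 36 have nonzero weight after conditioning:
  (Y=0, U=1, X=1, V=0, W=0, Z=0) weight 1/40
  (Y=0, U=1, X=1, V=0, W=0, Z=1) weight 1/80
  (Y=0, U=1, X=1, V=0, W=1, Z=0) weight 1/80
  (Y=0, U=1, X=1, V=0, W=1, Z=1) weight 1/160
  (Y=0, U=1, X=1, V=0, W=2, Z=0) weight 1/40
  (Y=0, U=1, X=1, V=0, W=2, Z=1) weight 1/80
  (Y=0, U=1, X=1, V=1, W=0, Z=0) weight 1/120
  (Y=0, U=1, X=1, V=1, W=0, Z=1) weight 1/240
  (Y=1, U=0, X=1, V=0, W=0, Z=0) weight 2/75
  … 27 more
Group by Y:
  weight(Y=0) = 1/8
  weight(Y=1) = 17/60
Total weight = 1/8 + 17/60 = 49/120
P(Y=0 | obs) = 1/8 / 49/120 = 15/49
P(Y=1 | obs) = 17/60 / 49/120 = 34/49

P(Y=0) = 15/49, P(Y=1) = 34/49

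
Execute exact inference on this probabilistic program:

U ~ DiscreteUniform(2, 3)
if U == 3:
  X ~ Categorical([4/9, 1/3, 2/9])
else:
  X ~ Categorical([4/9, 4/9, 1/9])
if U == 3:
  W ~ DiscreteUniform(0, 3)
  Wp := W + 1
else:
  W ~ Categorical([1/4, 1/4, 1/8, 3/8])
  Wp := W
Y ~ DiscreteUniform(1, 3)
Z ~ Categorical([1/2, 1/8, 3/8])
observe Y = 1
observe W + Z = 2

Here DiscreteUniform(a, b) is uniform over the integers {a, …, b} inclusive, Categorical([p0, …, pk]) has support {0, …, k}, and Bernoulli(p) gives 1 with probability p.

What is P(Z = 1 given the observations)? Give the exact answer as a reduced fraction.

Enumerate traces; 18 have nonzero weight after conditioning:
  (U=2, X=0, W=0, Y=1, Z=2) weight 1/144
  (U=2, X=0, W=1, Y=1, Z=1) weight 1/432
  (U=2, X=0, W=2, Y=1, Z=0) weight 1/216
  (U=2, X=1, W=0, Y=1, Z=2) weight 1/144
  (U=2, X=1, W=1, Y=1, Z=1) weight 1/432
  (U=2, X=1, W=2, Y=1, Z=0) weight 1/216
  (U=2, X=2, W=0, Y=1, Z=2) weight 1/576
  (U=2, X=2, W=1, Y=1, Z=1) weight 1/1728
  … 10 more
Group by Z:
  weight(Z=0) = 1/32
  weight(Z=1) = 1/96
  weight(Z=2) = 1/32
Total weight = 1/32 + 1/96 + 1/32 = 7/96
P(Z=0 | obs) = 1/32 / 7/96 = 3/7
P(Z=1 | obs) = 1/96 / 7/96 = 1/7
P(Z=2 | obs) = 1/32 / 7/96 = 3/7

P(Z = 1 | obs) = 1/7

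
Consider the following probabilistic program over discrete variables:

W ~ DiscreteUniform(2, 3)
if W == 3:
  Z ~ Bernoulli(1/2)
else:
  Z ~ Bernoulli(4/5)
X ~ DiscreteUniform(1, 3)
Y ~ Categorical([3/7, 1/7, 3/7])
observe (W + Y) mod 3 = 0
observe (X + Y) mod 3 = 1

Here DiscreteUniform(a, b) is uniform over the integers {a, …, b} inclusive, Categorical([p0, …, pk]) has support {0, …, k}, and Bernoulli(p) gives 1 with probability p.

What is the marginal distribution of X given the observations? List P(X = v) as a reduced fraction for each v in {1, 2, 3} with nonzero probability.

P(X=1) = 3/4, P(X=3) = 1/4

Enumerate traces; 4 have nonzero weight after conditioning:
  (W=2, Z=0, X=3, Y=1) weight 1/210
  (W=2, Z=1, X=3, Y=1) weight 2/105
  (W=3, Z=0, X=1, Y=0) weight 1/28
  (W=3, Z=1, X=1, Y=0) weight 1/28
Group by X:
  weight(X=1) = 1/14
  weight(X=3) = 1/42
Total weight = 1/14 + 1/42 = 2/21
P(X=1 | obs) = 1/14 / 2/21 = 3/4
P(X=3 | obs) = 1/42 / 2/21 = 1/4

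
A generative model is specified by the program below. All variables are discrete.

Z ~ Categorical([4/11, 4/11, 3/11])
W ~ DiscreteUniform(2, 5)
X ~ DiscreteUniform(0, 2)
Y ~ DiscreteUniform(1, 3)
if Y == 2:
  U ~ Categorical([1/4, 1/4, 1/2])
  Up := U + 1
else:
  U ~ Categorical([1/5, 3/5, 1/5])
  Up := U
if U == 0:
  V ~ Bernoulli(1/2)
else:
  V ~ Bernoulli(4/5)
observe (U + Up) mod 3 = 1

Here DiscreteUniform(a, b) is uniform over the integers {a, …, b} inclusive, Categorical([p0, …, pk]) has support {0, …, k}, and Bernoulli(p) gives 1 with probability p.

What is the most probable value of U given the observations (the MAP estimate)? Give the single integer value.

Enumerate traces; 216 have nonzero weight after conditioning:
  (Z=0, W=2, X=0, Y=1, U=2, V=0) weight 1/2475
  (Z=0, W=2, X=0, Y=1, U=2, V=1) weight 4/2475
  (Z=0, W=2, X=0, Y=2, U=0, V=0) weight 1/792
  (Z=0, W=2, X=0, Y=2, U=0, V=1) weight 1/792
  (Z=0, W=2, X=0, Y=3, U=2, V=0) weight 1/2475
  (Z=0, W=2, X=0, Y=3, U=2, V=1) weight 4/2475
  (Z=0, W=2, X=1, Y=1, U=2, V=0) weight 1/2475
  (Z=0, W=2, X=1, Y=1, U=2, V=1) weight 4/2475
  … 208 more
Group by U:
  weight(U=0) = 1/12
  weight(U=2) = 2/15
Total weight = 1/12 + 2/15 = 13/60
P(U=0 | obs) = 1/12 / 13/60 = 5/13
P(U=2 | obs) = 2/15 / 13/60 = 8/13
argmax = 2

argmax_v P(U = v | obs) = 2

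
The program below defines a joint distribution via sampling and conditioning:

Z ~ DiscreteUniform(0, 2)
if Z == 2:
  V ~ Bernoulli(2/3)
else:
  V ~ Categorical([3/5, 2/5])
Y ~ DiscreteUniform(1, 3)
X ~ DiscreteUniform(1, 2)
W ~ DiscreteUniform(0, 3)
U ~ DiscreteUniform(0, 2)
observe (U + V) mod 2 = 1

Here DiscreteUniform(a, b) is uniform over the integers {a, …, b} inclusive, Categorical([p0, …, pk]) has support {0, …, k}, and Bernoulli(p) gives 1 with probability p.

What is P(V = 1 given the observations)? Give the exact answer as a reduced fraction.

Enumerate traces; 216 have nonzero weight after conditioning:
  (Z=0, V=0, Y=1, X=1, W=0, U=1) weight 1/360
  (Z=0, V=0, Y=1, X=1, W=1, U=1) weight 1/360
  (Z=0, V=0, Y=1, X=1, W=2, U=1) weight 1/360
  (Z=0, V=0, Y=1, X=1, W=3, U=1) weight 1/360
  (Z=0, V=0, Y=1, X=2, W=0, U=1) weight 1/360
  (Z=0, V=0, Y=1, X=2, W=1, U=1) weight 1/360
  (Z=0, V=0, Y=1, X=2, W=2, U=1) weight 1/360
  (Z=0, V=0, Y=1, X=2, W=3, U=1) weight 1/360
  (Z=0, V=1, Y=1, X=1, W=0, U=0) weight 1/540
  … 207 more
Group by V:
  weight(V=0) = 23/135
  weight(V=1) = 44/135
Total weight = 23/135 + 44/135 = 67/135
P(V=0 | obs) = 23/135 / 67/135 = 23/67
P(V=1 | obs) = 44/135 / 67/135 = 44/67

P(V = 1 | obs) = 44/67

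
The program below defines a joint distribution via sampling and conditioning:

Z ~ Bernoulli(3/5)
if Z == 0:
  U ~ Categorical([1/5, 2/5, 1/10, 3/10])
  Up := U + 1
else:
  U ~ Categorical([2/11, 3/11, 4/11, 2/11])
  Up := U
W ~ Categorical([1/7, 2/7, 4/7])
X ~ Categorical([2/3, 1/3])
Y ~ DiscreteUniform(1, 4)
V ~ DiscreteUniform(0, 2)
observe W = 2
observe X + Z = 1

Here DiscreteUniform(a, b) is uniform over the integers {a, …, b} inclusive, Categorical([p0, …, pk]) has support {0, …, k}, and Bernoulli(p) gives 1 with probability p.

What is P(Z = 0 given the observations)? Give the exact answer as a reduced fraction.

Enumerate traces; 96 have nonzero weight after conditioning:
  (Z=0, U=0, W=2, X=1, Y=1, V=0) weight 2/1575
  (Z=0, U=0, W=2, X=1, Y=1, V=1) weight 2/1575
  (Z=0, U=0, W=2, X=1, Y=1, V=2) weight 2/1575
  (Z=0, U=0, W=2, X=1, Y=2, V=0) weight 2/1575
  (Z=0, U=0, W=2, X=1, Y=2, V=1) weight 2/1575
  (Z=0, U=0, W=2, X=1, Y=2, V=2) weight 2/1575
  (Z=0, U=0, W=2, X=1, Y=3, V=0) weight 2/1575
  (Z=0, U=0, W=2, X=1, Y=3, V=1) weight 2/1575
  (Z=1, U=0, W=2, X=0, Y=1, V=0) weight 4/1155
  … 87 more
Group by Z:
  weight(Z=0) = 8/105
  weight(Z=1) = 8/35
Total weight = 8/105 + 8/35 = 32/105
P(Z=0 | obs) = 8/105 / 32/105 = 1/4
P(Z=1 | obs) = 8/35 / 32/105 = 3/4

P(Z = 0 | obs) = 1/4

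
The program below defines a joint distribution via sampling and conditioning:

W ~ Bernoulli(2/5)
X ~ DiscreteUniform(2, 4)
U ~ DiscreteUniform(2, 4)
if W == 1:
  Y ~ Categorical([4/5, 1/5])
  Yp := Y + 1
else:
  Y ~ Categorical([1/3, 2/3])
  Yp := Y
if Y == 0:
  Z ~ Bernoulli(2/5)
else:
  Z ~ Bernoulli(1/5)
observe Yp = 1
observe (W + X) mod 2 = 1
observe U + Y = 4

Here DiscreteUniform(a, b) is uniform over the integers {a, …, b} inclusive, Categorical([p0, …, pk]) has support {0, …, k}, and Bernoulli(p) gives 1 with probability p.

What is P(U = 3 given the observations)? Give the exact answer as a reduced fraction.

P(U = 3 | obs) = 5/13

Enumerate traces; 6 have nonzero weight after conditioning:
  (W=0, X=3, U=3, Y=1, Z=0) weight 8/225
  (W=0, X=3, U=3, Y=1, Z=1) weight 2/225
  (W=1, X=2, U=4, Y=0, Z=0) weight 8/375
  (W=1, X=2, U=4, Y=0, Z=1) weight 16/1125
  (W=1, X=4, U=4, Y=0, Z=0) weight 8/375
  (W=1, X=4, U=4, Y=0, Z=1) weight 16/1125
Group by U:
  weight(U=3) = 2/45
  weight(U=4) = 16/225
Total weight = 2/45 + 16/225 = 26/225
P(U=3 | obs) = 2/45 / 26/225 = 5/13
P(U=4 | obs) = 16/225 / 26/225 = 8/13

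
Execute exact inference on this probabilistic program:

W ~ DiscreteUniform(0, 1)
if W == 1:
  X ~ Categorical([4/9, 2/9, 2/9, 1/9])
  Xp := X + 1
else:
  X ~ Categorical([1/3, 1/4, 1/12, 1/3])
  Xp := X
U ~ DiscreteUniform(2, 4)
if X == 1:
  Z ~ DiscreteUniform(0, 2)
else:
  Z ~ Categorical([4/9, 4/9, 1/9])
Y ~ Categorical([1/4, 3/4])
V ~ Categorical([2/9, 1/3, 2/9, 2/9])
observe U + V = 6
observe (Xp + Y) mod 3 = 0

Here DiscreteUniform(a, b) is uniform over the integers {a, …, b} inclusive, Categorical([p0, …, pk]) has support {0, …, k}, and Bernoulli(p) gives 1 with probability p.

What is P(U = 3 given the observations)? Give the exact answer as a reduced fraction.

Enumerate traces; 30 have nonzero weight after conditioning:
  (W=0, X=0, U=3, Z=0, Y=0, V=3) weight 1/729
  (W=0, X=0, U=3, Z=1, Y=0, V=3) weight 1/729
  (W=0, X=0, U=3, Z=2, Y=0, V=3) weight 1/2916
  (W=0, X=0, U=4, Z=0, Y=0, V=2) weight 1/729
  (W=0, X=0, U=4, Z=1, Y=0, V=2) weight 1/729
  (W=0, X=0, U=4, Z=2, Y=0, V=2) weight 1/2916
  (W=0, X=2, U=3, Z=0, Y=1, V=3) weight 1/972
  (W=0, X=2, U=3, Z=1, Y=1, V=3) weight 1/972
  … 22 more
Group by U:
  weight(U=3) = 65/3888
  weight(U=4) = 65/3888
Total weight = 65/3888 + 65/3888 = 65/1944
P(U=3 | obs) = 65/3888 / 65/1944 = 1/2
P(U=4 | obs) = 65/3888 / 65/1944 = 1/2

P(U = 3 | obs) = 1/2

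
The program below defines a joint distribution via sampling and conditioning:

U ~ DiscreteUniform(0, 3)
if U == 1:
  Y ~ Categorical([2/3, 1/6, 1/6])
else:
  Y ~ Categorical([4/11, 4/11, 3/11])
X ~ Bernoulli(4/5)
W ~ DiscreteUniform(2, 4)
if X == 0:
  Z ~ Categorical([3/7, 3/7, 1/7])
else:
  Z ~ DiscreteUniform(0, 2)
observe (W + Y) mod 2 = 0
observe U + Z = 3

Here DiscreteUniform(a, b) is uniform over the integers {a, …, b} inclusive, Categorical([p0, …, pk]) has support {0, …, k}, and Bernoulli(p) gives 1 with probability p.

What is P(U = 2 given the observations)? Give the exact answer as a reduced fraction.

P(U = 2 | obs) = 3996/11743

Enumerate traces; 30 have nonzero weight after conditioning:
  (U=1, Y=0, X=0, W=2, Z=2) weight 1/630
  (U=1, Y=0, X=0, W=4, Z=2) weight 1/630
  (U=1, Y=0, X=1, W=2, Z=2) weight 2/135
  (U=1, Y=0, X=1, W=4, Z=2) weight 2/135
  (U=1, Y=1, X=0, W=3, Z=2) weight 1/2520
  (U=1, Y=1, X=1, W=3, Z=2) weight 1/270
  (U=1, Y=2, X=0, W=2, Z=2) weight 1/2520
  (U=1, Y=2, X=0, W=4, Z=2) weight 1/2520
  (U=2, Y=0, X=0, W=2, Z=1) weight 1/385
  (U=3, Y=0, X=0, W=2, Z=0) weight 1/385
  … 20 more
Group by U:
  weight(U=1) = 341/7560
  weight(U=2) = 37/770
  weight(U=3) = 37/770
Total weight = 341/7560 + 37/770 + 37/770 = 11743/83160
P(U=1 | obs) = 341/7560 / 11743/83160 = 3751/11743
P(U=2 | obs) = 37/770 / 11743/83160 = 3996/11743
P(U=3 | obs) = 37/770 / 11743/83160 = 3996/11743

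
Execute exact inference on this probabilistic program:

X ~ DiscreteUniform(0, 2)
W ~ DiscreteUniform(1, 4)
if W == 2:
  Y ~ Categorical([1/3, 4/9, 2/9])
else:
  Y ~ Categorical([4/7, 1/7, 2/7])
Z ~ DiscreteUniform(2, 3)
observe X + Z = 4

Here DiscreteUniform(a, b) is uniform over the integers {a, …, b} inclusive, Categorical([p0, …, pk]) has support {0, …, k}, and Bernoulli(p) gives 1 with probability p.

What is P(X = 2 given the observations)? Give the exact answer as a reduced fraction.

Enumerate traces; 24 have nonzero weight after conditioning:
  (X=1, W=1, Y=0, Z=3) weight 1/42
  (X=1, W=1, Y=1, Z=3) weight 1/168
  (X=1, W=1, Y=2, Z=3) weight 1/84
  (X=1, W=2, Y=0, Z=3) weight 1/72
  (X=1, W=2, Y=1, Z=3) weight 1/54
  (X=1, W=2, Y=2, Z=3) weight 1/108
  (X=1, W=3, Y=0, Z=3) weight 1/42
  (X=1, W=3, Y=1, Z=3) weight 1/168
  (X=2, W=1, Y=0, Z=2) weight 1/42
  … 15 more
Group by X:
  weight(X=1) = 1/6
  weight(X=2) = 1/6
Total weight = 1/6 + 1/6 = 1/3
P(X=1 | obs) = 1/6 / 1/3 = 1/2
P(X=2 | obs) = 1/6 / 1/3 = 1/2

P(X = 2 | obs) = 1/2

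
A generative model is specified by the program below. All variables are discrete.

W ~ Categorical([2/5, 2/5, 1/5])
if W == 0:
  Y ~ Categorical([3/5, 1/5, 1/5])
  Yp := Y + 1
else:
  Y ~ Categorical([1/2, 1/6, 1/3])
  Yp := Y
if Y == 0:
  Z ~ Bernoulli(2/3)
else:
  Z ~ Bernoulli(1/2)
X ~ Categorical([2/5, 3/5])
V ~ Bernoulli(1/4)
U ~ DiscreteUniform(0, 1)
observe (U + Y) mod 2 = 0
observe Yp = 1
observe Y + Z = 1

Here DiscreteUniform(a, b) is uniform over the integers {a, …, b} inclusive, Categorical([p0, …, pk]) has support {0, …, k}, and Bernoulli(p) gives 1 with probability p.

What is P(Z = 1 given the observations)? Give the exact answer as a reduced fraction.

P(Z = 1 | obs) = 16/21

Enumerate traces; 12 have nonzero weight after conditioning:
  (W=0, Y=0, Z=1, X=0, V=0, U=0) weight 3/125
  (W=0, Y=0, Z=1, X=0, V=1, U=0) weight 1/125
  (W=0, Y=0, Z=1, X=1, V=0, U=0) weight 9/250
  (W=0, Y=0, Z=1, X=1, V=1, U=0) weight 3/250
  (W=1, Y=1, Z=0, X=0, V=0, U=1) weight 1/200
  (W=1, Y=1, Z=0, X=0, V=1, U=1) weight 1/600
  (W=1, Y=1, Z=0, X=1, V=0, U=1) weight 3/400
  (W=1, Y=1, Z=0, X=1, V=1, U=1) weight 1/400
  … 4 more
Group by Z:
  weight(Z=0) = 1/40
  weight(Z=1) = 2/25
Total weight = 1/40 + 2/25 = 21/200
P(Z=0 | obs) = 1/40 / 21/200 = 5/21
P(Z=1 | obs) = 2/25 / 21/200 = 16/21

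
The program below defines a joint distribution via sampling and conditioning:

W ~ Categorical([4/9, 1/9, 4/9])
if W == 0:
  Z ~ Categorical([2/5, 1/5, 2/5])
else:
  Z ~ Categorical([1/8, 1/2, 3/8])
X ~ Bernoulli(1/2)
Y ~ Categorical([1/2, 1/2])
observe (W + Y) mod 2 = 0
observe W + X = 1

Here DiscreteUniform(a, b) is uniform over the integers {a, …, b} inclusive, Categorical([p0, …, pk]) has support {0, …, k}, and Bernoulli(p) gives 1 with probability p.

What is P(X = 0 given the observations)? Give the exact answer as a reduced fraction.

P(X = 0 | obs) = 1/5

Enumerate traces; 6 have nonzero weight after conditioning:
  (W=0, Z=0, X=1, Y=0) weight 2/45
  (W=0, Z=1, X=1, Y=0) weight 1/45
  (W=0, Z=2, X=1, Y=0) weight 2/45
  (W=1, Z=0, X=0, Y=1) weight 1/288
  (W=1, Z=1, X=0, Y=1) weight 1/72
  (W=1, Z=2, X=0, Y=1) weight 1/96
Group by X:
  weight(X=0) = 1/36
  weight(X=1) = 1/9
Total weight = 1/36 + 1/9 = 5/36
P(X=0 | obs) = 1/36 / 5/36 = 1/5
P(X=1 | obs) = 1/9 / 5/36 = 4/5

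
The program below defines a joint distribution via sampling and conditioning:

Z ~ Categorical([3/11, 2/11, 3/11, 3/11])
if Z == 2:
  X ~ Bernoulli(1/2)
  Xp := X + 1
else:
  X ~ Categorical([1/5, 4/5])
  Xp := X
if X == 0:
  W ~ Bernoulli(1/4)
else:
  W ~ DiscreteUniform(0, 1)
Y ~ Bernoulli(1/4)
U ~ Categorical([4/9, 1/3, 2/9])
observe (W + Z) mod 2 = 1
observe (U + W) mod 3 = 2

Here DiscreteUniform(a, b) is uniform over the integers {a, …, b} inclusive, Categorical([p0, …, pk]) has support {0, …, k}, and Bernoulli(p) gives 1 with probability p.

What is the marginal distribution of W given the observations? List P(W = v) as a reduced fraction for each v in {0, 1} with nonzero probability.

P(W=0) = 20/47, P(W=1) = 27/47

Enumerate traces; 16 have nonzero weight after conditioning:
  (Z=0, X=0, W=1, Y=0, U=1) weight 3/880
  (Z=0, X=0, W=1, Y=1, U=1) weight 1/880
  (Z=0, X=1, W=1, Y=0, U=1) weight 3/110
  (Z=0, X=1, W=1, Y=1, U=1) weight 1/110
  (Z=1, X=0, W=0, Y=0, U=2) weight 1/220
  (Z=1, X=0, W=0, Y=1, U=2) weight 1/660
  (Z=1, X=1, W=0, Y=0, U=2) weight 2/165
  (Z=1, X=1, W=0, Y=1, U=2) weight 2/495
  … 8 more
Group by W:
  weight(W=0) = 1/18
  weight(W=1) = 3/40
Total weight = 1/18 + 3/40 = 47/360
P(W=0 | obs) = 1/18 / 47/360 = 20/47
P(W=1 | obs) = 3/40 / 47/360 = 27/47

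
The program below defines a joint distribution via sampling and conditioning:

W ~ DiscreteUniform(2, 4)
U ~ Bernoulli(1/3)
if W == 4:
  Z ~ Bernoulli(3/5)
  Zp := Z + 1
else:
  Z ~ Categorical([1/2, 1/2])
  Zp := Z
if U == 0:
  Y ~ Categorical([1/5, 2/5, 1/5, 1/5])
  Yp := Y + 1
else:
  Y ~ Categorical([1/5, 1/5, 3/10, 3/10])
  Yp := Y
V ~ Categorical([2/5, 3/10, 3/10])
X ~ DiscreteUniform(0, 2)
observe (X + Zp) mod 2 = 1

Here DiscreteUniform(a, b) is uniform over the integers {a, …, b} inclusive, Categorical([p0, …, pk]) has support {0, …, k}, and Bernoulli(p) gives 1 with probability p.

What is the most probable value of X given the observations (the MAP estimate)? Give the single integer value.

Enumerate traces; 216 have nonzero weight after conditioning:
  (W=2, U=0, Z=0, Y=0, V=0, X=1) weight 2/675
  (W=2, U=0, Z=0, Y=0, V=1, X=1) weight 1/450
  (W=2, U=0, Z=0, Y=0, V=2, X=1) weight 1/450
  (W=2, U=0, Z=0, Y=1, V=0, X=1) weight 4/675
  (W=2, U=0, Z=0, Y=1, V=1, X=1) weight 1/225
  (W=2, U=0, Z=0, Y=1, V=2, X=1) weight 1/225
  (W=2, U=0, Z=0, Y=2, V=0, X=1) weight 2/675
  (W=2, U=0, Z=0, Y=2, V=1, X=1) weight 1/450
  (W=2, U=0, Z=1, Y=0, V=0, X=0) weight 2/675
  (W=2, U=0, Z=1, Y=0, V=0, X=2) weight 2/675
  … 206 more
Group by X:
  weight(X=0) = 7/45
  weight(X=1) = 8/45
  weight(X=2) = 7/45
Total weight = 7/45 + 8/45 + 7/45 = 22/45
P(X=0 | obs) = 7/45 / 22/45 = 7/22
P(X=1 | obs) = 8/45 / 22/45 = 4/11
P(X=2 | obs) = 7/45 / 22/45 = 7/22
argmax = 1

argmax_v P(X = v | obs) = 1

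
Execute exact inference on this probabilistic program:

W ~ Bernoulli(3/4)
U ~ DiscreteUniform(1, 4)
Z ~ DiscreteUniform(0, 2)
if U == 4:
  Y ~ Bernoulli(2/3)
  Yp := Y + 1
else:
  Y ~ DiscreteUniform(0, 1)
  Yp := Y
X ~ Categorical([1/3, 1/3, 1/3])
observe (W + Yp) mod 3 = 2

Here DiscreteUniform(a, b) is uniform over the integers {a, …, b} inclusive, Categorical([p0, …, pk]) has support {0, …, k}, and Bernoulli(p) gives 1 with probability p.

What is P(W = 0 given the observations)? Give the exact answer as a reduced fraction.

P(W = 0 | obs) = 4/37

Enumerate traces; 45 have nonzero weight after conditioning:
  (W=0, U=4, Z=0, Y=1, X=0) weight 1/216
  (W=0, U=4, Z=0, Y=1, X=1) weight 1/216
  (W=0, U=4, Z=0, Y=1, X=2) weight 1/216
  (W=0, U=4, Z=1, Y=1, X=0) weight 1/216
  (W=0, U=4, Z=1, Y=1, X=1) weight 1/216
  (W=0, U=4, Z=1, Y=1, X=2) weight 1/216
  (W=0, U=4, Z=2, Y=1, X=0) weight 1/216
  (W=0, U=4, Z=2, Y=1, X=1) weight 1/216
  (W=1, U=1, Z=0, Y=1, X=0) weight 1/96
  … 36 more
Group by W:
  weight(W=0) = 1/24
  weight(W=1) = 11/32
Total weight = 1/24 + 11/32 = 37/96
P(W=0 | obs) = 1/24 / 37/96 = 4/37
P(W=1 | obs) = 11/32 / 37/96 = 33/37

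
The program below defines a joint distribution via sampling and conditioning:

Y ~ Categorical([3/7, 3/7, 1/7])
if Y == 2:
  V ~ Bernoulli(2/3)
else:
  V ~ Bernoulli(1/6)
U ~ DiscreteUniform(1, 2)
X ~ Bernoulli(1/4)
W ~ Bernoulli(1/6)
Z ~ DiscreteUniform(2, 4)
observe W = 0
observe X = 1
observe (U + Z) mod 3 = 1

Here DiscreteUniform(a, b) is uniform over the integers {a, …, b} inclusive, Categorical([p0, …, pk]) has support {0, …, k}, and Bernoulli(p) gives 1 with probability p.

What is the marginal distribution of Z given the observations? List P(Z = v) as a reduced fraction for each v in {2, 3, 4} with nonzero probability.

P(Z=2) = 1/2, P(Z=3) = 1/2

Enumerate traces; 12 have nonzero weight after conditioning:
  (Y=0, V=0, U=1, X=1, W=0, Z=3) weight 25/2016
  (Y=0, V=0, U=2, X=1, W=0, Z=2) weight 25/2016
  (Y=0, V=1, U=1, X=1, W=0, Z=3) weight 5/2016
  (Y=0, V=1, U=2, X=1, W=0, Z=2) weight 5/2016
  (Y=1, V=0, U=1, X=1, W=0, Z=3) weight 25/2016
  (Y=1, V=0, U=2, X=1, W=0, Z=2) weight 25/2016
  (Y=1, V=1, U=1, X=1, W=0, Z=3) weight 5/2016
  (Y=1, V=1, U=2, X=1, W=0, Z=2) weight 5/2016
  … 4 more
Group by Z:
  weight(Z=2) = 5/144
  weight(Z=3) = 5/144
Total weight = 5/144 + 5/144 = 5/72
P(Z=2 | obs) = 5/144 / 5/72 = 1/2
P(Z=3 | obs) = 5/144 / 5/72 = 1/2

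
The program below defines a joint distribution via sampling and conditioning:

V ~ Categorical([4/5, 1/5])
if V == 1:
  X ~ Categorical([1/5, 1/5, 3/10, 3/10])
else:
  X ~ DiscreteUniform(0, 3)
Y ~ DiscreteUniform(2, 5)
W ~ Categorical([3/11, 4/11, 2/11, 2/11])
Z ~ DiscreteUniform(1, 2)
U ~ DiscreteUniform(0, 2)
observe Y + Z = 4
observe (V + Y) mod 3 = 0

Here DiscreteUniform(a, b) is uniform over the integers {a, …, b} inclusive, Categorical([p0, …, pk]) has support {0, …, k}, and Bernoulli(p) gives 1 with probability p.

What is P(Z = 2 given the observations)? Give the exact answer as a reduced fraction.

P(Z = 2 | obs) = 1/5

Enumerate traces; 96 have nonzero weight after conditioning:
  (V=0, X=0, Y=3, W=0, Z=1, U=0) weight 1/440
  (V=0, X=0, Y=3, W=0, Z=1, U=1) weight 1/440
  (V=0, X=0, Y=3, W=0, Z=1, U=2) weight 1/440
  (V=0, X=0, Y=3, W=1, Z=1, U=0) weight 1/330
  (V=0, X=0, Y=3, W=1, Z=1, U=1) weight 1/330
  (V=0, X=0, Y=3, W=1, Z=1, U=2) weight 1/330
  (V=0, X=0, Y=3, W=2, Z=1, U=0) weight 1/660
  (V=0, X=0, Y=3, W=2, Z=1, U=1) weight 1/660
  (V=1, X=0, Y=2, W=0, Z=2, U=0) weight 1/2200
  … 87 more
Group by Z:
  weight(Z=1) = 1/10
  weight(Z=2) = 1/40
Total weight = 1/10 + 1/40 = 1/8
P(Z=1 | obs) = 1/10 / 1/8 = 4/5
P(Z=2 | obs) = 1/40 / 1/8 = 1/5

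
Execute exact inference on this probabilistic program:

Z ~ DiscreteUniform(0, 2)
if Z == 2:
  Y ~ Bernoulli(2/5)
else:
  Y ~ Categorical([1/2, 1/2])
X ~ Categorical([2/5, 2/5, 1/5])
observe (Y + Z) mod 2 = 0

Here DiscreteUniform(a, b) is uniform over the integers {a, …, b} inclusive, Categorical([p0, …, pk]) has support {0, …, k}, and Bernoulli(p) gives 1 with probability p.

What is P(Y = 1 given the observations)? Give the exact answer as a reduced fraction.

Enumerate traces; 9 have nonzero weight after conditioning:
  (Z=0, Y=0, X=0) weight 1/15
  (Z=0, Y=0, X=1) weight 1/15
  (Z=0, Y=0, X=2) weight 1/30
  (Z=1, Y=1, X=0) weight 1/15
  (Z=1, Y=1, X=1) weight 1/15
  (Z=1, Y=1, X=2) weight 1/30
  (Z=2, Y=0, X=0) weight 2/25
  (Z=2, Y=0, X=1) weight 2/25
  … 1 more
Group by Y:
  weight(Y=0) = 11/30
  weight(Y=1) = 1/6
Total weight = 11/30 + 1/6 = 8/15
P(Y=0 | obs) = 11/30 / 8/15 = 11/16
P(Y=1 | obs) = 1/6 / 8/15 = 5/16

P(Y = 1 | obs) = 5/16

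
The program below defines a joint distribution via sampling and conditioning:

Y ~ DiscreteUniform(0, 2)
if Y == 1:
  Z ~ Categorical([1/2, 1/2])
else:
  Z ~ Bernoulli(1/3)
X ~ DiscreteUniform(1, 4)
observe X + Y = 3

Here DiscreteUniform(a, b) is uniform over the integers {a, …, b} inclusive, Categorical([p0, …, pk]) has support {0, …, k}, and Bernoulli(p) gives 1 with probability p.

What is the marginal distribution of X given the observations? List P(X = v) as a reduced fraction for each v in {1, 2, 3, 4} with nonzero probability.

P(X=1) = 1/3, P(X=2) = 1/3, P(X=3) = 1/3

Enumerate traces; 6 have nonzero weight after conditioning:
  (Y=0, Z=0, X=3) weight 1/18
  (Y=0, Z=1, X=3) weight 1/36
  (Y=1, Z=0, X=2) weight 1/24
  (Y=1, Z=1, X=2) weight 1/24
  (Y=2, Z=0, X=1) weight 1/18
  (Y=2, Z=1, X=1) weight 1/36
Group by X:
  weight(X=1) = 1/12
  weight(X=2) = 1/12
  weight(X=3) = 1/12
Total weight = 1/12 + 1/12 + 1/12 = 1/4
P(X=1 | obs) = 1/12 / 1/4 = 1/3
P(X=2 | obs) = 1/12 / 1/4 = 1/3
P(X=3 | obs) = 1/12 / 1/4 = 1/3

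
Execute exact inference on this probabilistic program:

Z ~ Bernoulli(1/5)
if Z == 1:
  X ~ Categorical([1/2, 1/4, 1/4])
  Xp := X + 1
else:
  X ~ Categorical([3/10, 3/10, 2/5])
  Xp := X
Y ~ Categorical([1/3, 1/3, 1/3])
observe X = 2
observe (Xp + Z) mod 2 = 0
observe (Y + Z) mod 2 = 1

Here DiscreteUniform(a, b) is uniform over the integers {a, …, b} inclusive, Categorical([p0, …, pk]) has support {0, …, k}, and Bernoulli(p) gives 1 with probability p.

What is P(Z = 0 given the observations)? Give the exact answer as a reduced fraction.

Enumerate traces; 3 have nonzero weight after conditioning:
  (Z=0, X=2, Y=1) weight 8/75
  (Z=1, X=2, Y=0) weight 1/60
  (Z=1, X=2, Y=2) weight 1/60
Group by Z:
  weight(Z=0) = 8/75
  weight(Z=1) = 1/30
Total weight = 8/75 + 1/30 = 7/50
P(Z=0 | obs) = 8/75 / 7/50 = 16/21
P(Z=1 | obs) = 1/30 / 7/50 = 5/21

P(Z = 0 | obs) = 16/21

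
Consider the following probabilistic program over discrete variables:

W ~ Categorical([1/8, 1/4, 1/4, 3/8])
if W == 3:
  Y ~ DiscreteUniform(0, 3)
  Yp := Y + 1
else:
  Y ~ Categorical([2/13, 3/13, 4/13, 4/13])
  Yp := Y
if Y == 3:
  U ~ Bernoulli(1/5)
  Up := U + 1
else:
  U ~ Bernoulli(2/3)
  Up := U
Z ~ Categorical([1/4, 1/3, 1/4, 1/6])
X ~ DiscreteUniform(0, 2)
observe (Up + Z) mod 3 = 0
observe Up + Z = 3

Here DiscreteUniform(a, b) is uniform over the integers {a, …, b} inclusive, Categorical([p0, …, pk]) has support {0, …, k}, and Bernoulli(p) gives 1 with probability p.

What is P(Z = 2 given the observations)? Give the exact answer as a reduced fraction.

P(Z = 2 | obs) = 3/4

Enumerate traces; 96 have nonzero weight after conditioning:
  (W=0, Y=0, U=0, Z=3, X=0) weight 1/2808
  (W=0, Y=0, U=0, Z=3, X=1) weight 1/2808
  (W=0, Y=0, U=0, Z=3, X=2) weight 1/2808
  (W=0, Y=0, U=1, Z=2, X=0) weight 1/936
  (W=0, Y=0, U=1, Z=2, X=1) weight 1/936
  (W=0, Y=0, U=1, Z=2, X=2) weight 1/936
  (W=0, Y=1, U=0, Z=3, X=0) weight 1/1872
  (W=0, Y=1, U=0, Z=3, X=1) weight 1/1872
  (W=0, Y=3, U=1, Z=1, X=0) weight 1/1170
  … 87 more
Group by Z:
  weight(Z=1) = 119/6240
  weight(Z=2) = 733/4160
  weight(Z=3) = 33/832
Total weight = 119/6240 + 733/4160 + 33/832 = 733/3120
P(Z=1 | obs) = 119/6240 / 733/3120 = 119/1466
P(Z=2 | obs) = 733/4160 / 733/3120 = 3/4
P(Z=3 | obs) = 33/832 / 733/3120 = 495/2932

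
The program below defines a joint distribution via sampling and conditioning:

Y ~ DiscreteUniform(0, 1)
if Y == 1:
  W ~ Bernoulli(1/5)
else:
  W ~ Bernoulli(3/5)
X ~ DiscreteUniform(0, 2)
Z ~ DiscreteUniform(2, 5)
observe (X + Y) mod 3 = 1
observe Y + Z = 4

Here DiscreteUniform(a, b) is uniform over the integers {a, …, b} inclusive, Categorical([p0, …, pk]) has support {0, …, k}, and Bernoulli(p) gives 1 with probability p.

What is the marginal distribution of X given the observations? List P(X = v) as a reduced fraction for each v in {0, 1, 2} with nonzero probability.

P(X=0) = 1/2, P(X=1) = 1/2

Enumerate traces; 4 have nonzero weight after conditioning:
  (Y=0, W=0, X=1, Z=4) weight 1/60
  (Y=0, W=1, X=1, Z=4) weight 1/40
  (Y=1, W=0, X=0, Z=3) weight 1/30
  (Y=1, W=1, X=0, Z=3) weight 1/120
Group by X:
  weight(X=0) = 1/24
  weight(X=1) = 1/24
Total weight = 1/24 + 1/24 = 1/12
P(X=0 | obs) = 1/24 / 1/12 = 1/2
P(X=1 | obs) = 1/24 / 1/12 = 1/2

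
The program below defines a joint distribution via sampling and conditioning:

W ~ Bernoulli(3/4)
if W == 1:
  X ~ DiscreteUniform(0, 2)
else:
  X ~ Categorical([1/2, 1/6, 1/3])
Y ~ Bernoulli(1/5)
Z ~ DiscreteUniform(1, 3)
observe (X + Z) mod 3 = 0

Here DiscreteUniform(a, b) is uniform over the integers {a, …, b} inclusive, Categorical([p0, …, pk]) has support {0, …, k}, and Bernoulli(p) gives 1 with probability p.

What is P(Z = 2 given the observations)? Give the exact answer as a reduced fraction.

Enumerate traces; 12 have nonzero weight after conditioning:
  (W=0, X=0, Y=0, Z=3) weight 1/30
  (W=0, X=0, Y=1, Z=3) weight 1/120
  (W=0, X=1, Y=0, Z=2) weight 1/90
  (W=0, X=1, Y=1, Z=2) weight 1/360
  (W=0, X=2, Y=0, Z=1) weight 1/45
  (W=0, X=2, Y=1, Z=1) weight 1/180
  (W=1, X=0, Y=0, Z=3) weight 1/15
  (W=1, X=0, Y=1, Z=3) weight 1/60
  … 4 more
Group by Z:
  weight(Z=1) = 1/9
  weight(Z=2) = 7/72
  weight(Z=3) = 1/8
Total weight = 1/9 + 7/72 + 1/8 = 1/3
P(Z=1 | obs) = 1/9 / 1/3 = 1/3
P(Z=2 | obs) = 7/72 / 1/3 = 7/24
P(Z=3 | obs) = 1/8 / 1/3 = 3/8

P(Z = 2 | obs) = 7/24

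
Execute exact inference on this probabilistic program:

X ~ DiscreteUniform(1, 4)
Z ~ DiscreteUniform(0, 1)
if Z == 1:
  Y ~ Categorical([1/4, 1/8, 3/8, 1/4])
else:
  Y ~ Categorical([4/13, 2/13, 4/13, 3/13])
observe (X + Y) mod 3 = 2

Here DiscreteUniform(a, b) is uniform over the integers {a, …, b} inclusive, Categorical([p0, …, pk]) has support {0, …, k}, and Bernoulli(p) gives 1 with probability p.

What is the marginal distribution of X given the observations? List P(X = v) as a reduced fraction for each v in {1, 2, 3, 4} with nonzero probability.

Enumerate traces; 10 have nonzero weight after conditioning:
  (X=1, Z=0, Y=1) weight 1/52
  (X=1, Z=1, Y=1) weight 1/64
  (X=2, Z=0, Y=0) weight 1/26
  (X=2, Z=0, Y=3) weight 3/104
  (X=2, Z=1, Y=0) weight 1/32
  (X=2, Z=1, Y=3) weight 1/32
  (X=3, Z=0, Y=2) weight 1/26
  (X=3, Z=1, Y=2) weight 3/64
  (X=4, Z=0, Y=1) weight 1/52
  … 1 more
Group by X:
  weight(X=1) = 29/832
  weight(X=2) = 27/208
  weight(X=3) = 71/832
  weight(X=4) = 29/832
Total weight = 29/832 + 27/208 + 71/832 + 29/832 = 237/832
P(X=1 | obs) = 29/832 / 237/832 = 29/237
P(X=2 | obs) = 27/208 / 237/832 = 36/79
P(X=3 | obs) = 71/832 / 237/832 = 71/237
P(X=4 | obs) = 29/832 / 237/832 = 29/237

P(X=1) = 29/237, P(X=2) = 36/79, P(X=3) = 71/237, P(X=4) = 29/237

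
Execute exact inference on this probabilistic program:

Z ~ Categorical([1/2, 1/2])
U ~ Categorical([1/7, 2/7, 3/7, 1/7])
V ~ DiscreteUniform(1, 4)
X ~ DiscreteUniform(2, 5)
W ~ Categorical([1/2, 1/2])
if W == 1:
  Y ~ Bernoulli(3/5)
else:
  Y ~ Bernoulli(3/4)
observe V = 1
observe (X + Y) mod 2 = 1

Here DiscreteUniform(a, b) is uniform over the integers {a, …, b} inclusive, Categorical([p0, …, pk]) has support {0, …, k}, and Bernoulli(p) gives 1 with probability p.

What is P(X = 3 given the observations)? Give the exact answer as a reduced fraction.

Enumerate traces; 64 have nonzero weight after conditioning:
  (Z=0, U=0, V=1, X=2, W=0, Y=1) weight 3/1792
  (Z=0, U=0, V=1, X=2, W=1, Y=1) weight 3/2240
  (Z=0, U=0, V=1, X=3, W=0, Y=0) weight 1/1792
  (Z=0, U=0, V=1, X=3, W=1, Y=0) weight 1/1120
  (Z=0, U=0, V=1, X=4, W=0, Y=1) weight 3/1792
  (Z=0, U=0, V=1, X=4, W=1, Y=1) weight 3/2240
  (Z=0, U=0, V=1, X=5, W=0, Y=0) weight 1/1792
  (Z=0, U=0, V=1, X=5, W=1, Y=0) weight 1/1120
  … 56 more
Group by X:
  weight(X=2) = 27/640
  weight(X=3) = 13/640
  weight(X=4) = 27/640
  weight(X=5) = 13/640
Total weight = 27/640 + 13/640 + 27/640 + 13/640 = 1/8
P(X=2 | obs) = 27/640 / 1/8 = 27/80
P(X=3 | obs) = 13/640 / 1/8 = 13/80
P(X=4 | obs) = 27/640 / 1/8 = 27/80
P(X=5 | obs) = 13/640 / 1/8 = 13/80

P(X = 3 | obs) = 13/80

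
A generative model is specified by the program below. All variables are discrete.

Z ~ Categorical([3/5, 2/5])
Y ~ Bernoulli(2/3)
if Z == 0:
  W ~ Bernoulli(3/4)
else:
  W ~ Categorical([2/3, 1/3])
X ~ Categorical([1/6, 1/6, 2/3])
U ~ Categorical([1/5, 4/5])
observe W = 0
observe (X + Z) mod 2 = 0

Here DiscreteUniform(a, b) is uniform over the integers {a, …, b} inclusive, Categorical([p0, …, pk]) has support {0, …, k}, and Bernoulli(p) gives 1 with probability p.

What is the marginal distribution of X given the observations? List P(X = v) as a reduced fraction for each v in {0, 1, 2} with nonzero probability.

P(X=0) = 9/61, P(X=1) = 16/61, P(X=2) = 36/61

Enumerate traces; 12 have nonzero weight after conditioning:
  (Z=0, Y=0, W=0, X=0, U=0) weight 1/600
  (Z=0, Y=0, W=0, X=0, U=1) weight 1/150
  (Z=0, Y=0, W=0, X=2, U=0) weight 1/150
  (Z=0, Y=0, W=0, X=2, U=1) weight 2/75
  (Z=0, Y=1, W=0, X=0, U=0) weight 1/300
  (Z=0, Y=1, W=0, X=0, U=1) weight 1/75
  (Z=0, Y=1, W=0, X=2, U=0) weight 1/75
  (Z=0, Y=1, W=0, X=2, U=1) weight 4/75
  (Z=1, Y=0, W=0, X=1, U=0) weight 2/675
  … 3 more
Group by X:
  weight(X=0) = 1/40
  weight(X=1) = 2/45
  weight(X=2) = 1/10
Total weight = 1/40 + 2/45 + 1/10 = 61/360
P(X=0 | obs) = 1/40 / 61/360 = 9/61
P(X=1 | obs) = 2/45 / 61/360 = 16/61
P(X=2 | obs) = 1/10 / 61/360 = 36/61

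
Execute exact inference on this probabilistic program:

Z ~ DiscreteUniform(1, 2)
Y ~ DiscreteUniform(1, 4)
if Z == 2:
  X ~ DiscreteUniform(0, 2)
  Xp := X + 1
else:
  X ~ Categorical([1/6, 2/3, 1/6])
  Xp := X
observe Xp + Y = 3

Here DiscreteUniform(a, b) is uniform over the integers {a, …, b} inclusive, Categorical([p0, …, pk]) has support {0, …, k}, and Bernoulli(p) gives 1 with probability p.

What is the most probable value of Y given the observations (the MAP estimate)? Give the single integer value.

argmax_v P(Y = v | obs) = 2

Enumerate traces; 5 have nonzero weight after conditioning:
  (Z=1, Y=1, X=2) weight 1/48
  (Z=1, Y=2, X=1) weight 1/12
  (Z=1, Y=3, X=0) weight 1/48
  (Z=2, Y=1, X=1) weight 1/24
  (Z=2, Y=2, X=0) weight 1/24
Group by Y:
  weight(Y=1) = 1/16
  weight(Y=2) = 1/8
  weight(Y=3) = 1/48
Total weight = 1/16 + 1/8 + 1/48 = 5/24
P(Y=1 | obs) = 1/16 / 5/24 = 3/10
P(Y=2 | obs) = 1/8 / 5/24 = 3/5
P(Y=3 | obs) = 1/48 / 5/24 = 1/10
argmax = 2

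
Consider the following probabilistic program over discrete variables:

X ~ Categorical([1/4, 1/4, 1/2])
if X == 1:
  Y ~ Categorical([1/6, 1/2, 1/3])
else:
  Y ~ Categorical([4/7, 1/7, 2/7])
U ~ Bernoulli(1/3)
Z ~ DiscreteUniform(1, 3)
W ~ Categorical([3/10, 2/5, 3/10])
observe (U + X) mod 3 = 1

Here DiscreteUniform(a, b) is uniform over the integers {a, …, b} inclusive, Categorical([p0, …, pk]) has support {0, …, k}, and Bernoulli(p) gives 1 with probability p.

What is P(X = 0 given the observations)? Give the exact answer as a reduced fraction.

P(X = 0 | obs) = 1/3

Enumerate traces; 54 have nonzero weight after conditioning:
  (X=0, Y=0, U=1, Z=1, W=0) weight 1/210
  (X=0, Y=0, U=1, Z=1, W=1) weight 2/315
  (X=0, Y=0, U=1, Z=1, W=2) weight 1/210
  (X=0, Y=0, U=1, Z=2, W=0) weight 1/210
  (X=0, Y=0, U=1, Z=2, W=1) weight 2/315
  (X=0, Y=0, U=1, Z=2, W=2) weight 1/210
  (X=0, Y=0, U=1, Z=3, W=0) weight 1/210
  (X=0, Y=0, U=1, Z=3, W=1) weight 2/315
  (X=1, Y=0, U=0, Z=1, W=0) weight 1/360
  … 45 more
Group by X:
  weight(X=0) = 1/12
  weight(X=1) = 1/6
Total weight = 1/12 + 1/6 = 1/4
P(X=0 | obs) = 1/12 / 1/4 = 1/3
P(X=1 | obs) = 1/6 / 1/4 = 2/3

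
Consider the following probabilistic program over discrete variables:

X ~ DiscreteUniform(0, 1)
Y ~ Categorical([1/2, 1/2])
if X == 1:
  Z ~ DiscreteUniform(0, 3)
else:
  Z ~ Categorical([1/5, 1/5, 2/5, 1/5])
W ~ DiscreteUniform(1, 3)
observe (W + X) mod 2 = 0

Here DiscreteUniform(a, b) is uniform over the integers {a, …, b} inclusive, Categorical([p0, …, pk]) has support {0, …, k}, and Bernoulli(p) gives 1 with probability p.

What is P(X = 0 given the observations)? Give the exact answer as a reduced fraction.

Enumerate traces; 24 have nonzero weight after conditioning:
  (X=0, Y=0, Z=0, W=2) weight 1/60
  (X=0, Y=0, Z=1, W=2) weight 1/60
  (X=0, Y=0, Z=2, W=2) weight 1/30
  (X=0, Y=0, Z=3, W=2) weight 1/60
  (X=0, Y=1, Z=0, W=2) weight 1/60
  (X=0, Y=1, Z=1, W=2) weight 1/60
  (X=0, Y=1, Z=2, W=2) weight 1/30
  (X=0, Y=1, Z=3, W=2) weight 1/60
  (X=1, Y=0, Z=0, W=1) weight 1/48
  … 15 more
Group by X:
  weight(X=0) = 1/6
  weight(X=1) = 1/3
Total weight = 1/6 + 1/3 = 1/2
P(X=0 | obs) = 1/6 / 1/2 = 1/3
P(X=1 | obs) = 1/3 / 1/2 = 2/3

P(X = 0 | obs) = 1/3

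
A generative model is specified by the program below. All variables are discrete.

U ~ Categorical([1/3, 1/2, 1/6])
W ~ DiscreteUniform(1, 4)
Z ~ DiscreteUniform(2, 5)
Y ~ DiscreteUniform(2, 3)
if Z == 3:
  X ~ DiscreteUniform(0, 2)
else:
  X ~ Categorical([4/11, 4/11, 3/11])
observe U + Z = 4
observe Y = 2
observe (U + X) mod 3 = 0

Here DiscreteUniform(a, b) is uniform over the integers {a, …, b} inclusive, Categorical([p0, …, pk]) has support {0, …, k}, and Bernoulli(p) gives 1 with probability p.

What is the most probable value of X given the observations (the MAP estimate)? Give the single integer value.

Enumerate traces; 12 have nonzero weight after conditioning:
  (U=0, W=1, Z=4, Y=2, X=0) weight 1/264
  (U=0, W=2, Z=4, Y=2, X=0) weight 1/264
  (U=0, W=3, Z=4, Y=2, X=0) weight 1/264
  (U=0, W=4, Z=4, Y=2, X=0) weight 1/264
  (U=1, W=1, Z=3, Y=2, X=2) weight 1/192
  (U=1, W=2, Z=3, Y=2, X=2) weight 1/192
  (U=1, W=3, Z=3, Y=2, X=2) weight 1/192
  (U=1, W=4, Z=3, Y=2, X=2) weight 1/192
  (U=2, W=1, Z=2, Y=2, X=1) weight 1/528
  … 3 more
Group by X:
  weight(X=0) = 1/66
  weight(X=1) = 1/132
  weight(X=2) = 1/48
Total weight = 1/66 + 1/132 + 1/48 = 23/528
P(X=0 | obs) = 1/66 / 23/528 = 8/23
P(X=1 | obs) = 1/132 / 23/528 = 4/23
P(X=2 | obs) = 1/48 / 23/528 = 11/23
argmax = 2

argmax_v P(X = v | obs) = 2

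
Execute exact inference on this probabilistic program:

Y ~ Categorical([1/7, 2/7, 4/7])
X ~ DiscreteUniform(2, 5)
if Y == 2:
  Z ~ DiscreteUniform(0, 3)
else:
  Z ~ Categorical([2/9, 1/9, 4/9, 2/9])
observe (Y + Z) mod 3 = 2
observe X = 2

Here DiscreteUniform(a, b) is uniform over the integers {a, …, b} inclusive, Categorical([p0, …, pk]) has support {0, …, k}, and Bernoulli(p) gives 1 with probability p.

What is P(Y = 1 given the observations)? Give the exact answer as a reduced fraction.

Enumerate traces; 4 have nonzero weight after conditioning:
  (Y=0, X=2, Z=2) weight 1/63
  (Y=1, X=2, Z=1) weight 1/126
  (Y=2, X=2, Z=0) weight 1/28
  (Y=2, X=2, Z=3) weight 1/28
Group by Y:
  weight(Y=0) = 1/63
  weight(Y=1) = 1/126
  weight(Y=2) = 1/14
Total weight = 1/63 + 1/126 + 1/14 = 2/21
P(Y=0 | obs) = 1/63 / 2/21 = 1/6
P(Y=1 | obs) = 1/126 / 2/21 = 1/12
P(Y=2 | obs) = 1/14 / 2/21 = 3/4

P(Y = 1 | obs) = 1/12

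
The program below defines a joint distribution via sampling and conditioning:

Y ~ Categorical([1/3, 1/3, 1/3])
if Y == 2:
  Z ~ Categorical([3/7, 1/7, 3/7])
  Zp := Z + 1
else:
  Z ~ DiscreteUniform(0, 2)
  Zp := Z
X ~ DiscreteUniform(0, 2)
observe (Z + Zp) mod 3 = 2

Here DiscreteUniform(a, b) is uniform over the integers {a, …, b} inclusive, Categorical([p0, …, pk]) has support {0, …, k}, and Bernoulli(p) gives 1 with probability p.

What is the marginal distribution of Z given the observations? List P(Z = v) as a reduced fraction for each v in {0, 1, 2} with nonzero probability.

Enumerate traces; 9 have nonzero weight after conditioning:
  (Y=0, Z=1, X=0) weight 1/27
  (Y=0, Z=1, X=1) weight 1/27
  (Y=0, Z=1, X=2) weight 1/27
  (Y=1, Z=1, X=0) weight 1/27
  (Y=1, Z=1, X=1) weight 1/27
  (Y=1, Z=1, X=2) weight 1/27
  (Y=2, Z=2, X=0) weight 1/21
  (Y=2, Z=2, X=1) weight 1/21
  … 1 more
Group by Z:
  weight(Z=1) = 2/9
  weight(Z=2) = 1/7
Total weight = 2/9 + 1/7 = 23/63
P(Z=1 | obs) = 2/9 / 23/63 = 14/23
P(Z=2 | obs) = 1/7 / 23/63 = 9/23

P(Z=1) = 14/23, P(Z=2) = 9/23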